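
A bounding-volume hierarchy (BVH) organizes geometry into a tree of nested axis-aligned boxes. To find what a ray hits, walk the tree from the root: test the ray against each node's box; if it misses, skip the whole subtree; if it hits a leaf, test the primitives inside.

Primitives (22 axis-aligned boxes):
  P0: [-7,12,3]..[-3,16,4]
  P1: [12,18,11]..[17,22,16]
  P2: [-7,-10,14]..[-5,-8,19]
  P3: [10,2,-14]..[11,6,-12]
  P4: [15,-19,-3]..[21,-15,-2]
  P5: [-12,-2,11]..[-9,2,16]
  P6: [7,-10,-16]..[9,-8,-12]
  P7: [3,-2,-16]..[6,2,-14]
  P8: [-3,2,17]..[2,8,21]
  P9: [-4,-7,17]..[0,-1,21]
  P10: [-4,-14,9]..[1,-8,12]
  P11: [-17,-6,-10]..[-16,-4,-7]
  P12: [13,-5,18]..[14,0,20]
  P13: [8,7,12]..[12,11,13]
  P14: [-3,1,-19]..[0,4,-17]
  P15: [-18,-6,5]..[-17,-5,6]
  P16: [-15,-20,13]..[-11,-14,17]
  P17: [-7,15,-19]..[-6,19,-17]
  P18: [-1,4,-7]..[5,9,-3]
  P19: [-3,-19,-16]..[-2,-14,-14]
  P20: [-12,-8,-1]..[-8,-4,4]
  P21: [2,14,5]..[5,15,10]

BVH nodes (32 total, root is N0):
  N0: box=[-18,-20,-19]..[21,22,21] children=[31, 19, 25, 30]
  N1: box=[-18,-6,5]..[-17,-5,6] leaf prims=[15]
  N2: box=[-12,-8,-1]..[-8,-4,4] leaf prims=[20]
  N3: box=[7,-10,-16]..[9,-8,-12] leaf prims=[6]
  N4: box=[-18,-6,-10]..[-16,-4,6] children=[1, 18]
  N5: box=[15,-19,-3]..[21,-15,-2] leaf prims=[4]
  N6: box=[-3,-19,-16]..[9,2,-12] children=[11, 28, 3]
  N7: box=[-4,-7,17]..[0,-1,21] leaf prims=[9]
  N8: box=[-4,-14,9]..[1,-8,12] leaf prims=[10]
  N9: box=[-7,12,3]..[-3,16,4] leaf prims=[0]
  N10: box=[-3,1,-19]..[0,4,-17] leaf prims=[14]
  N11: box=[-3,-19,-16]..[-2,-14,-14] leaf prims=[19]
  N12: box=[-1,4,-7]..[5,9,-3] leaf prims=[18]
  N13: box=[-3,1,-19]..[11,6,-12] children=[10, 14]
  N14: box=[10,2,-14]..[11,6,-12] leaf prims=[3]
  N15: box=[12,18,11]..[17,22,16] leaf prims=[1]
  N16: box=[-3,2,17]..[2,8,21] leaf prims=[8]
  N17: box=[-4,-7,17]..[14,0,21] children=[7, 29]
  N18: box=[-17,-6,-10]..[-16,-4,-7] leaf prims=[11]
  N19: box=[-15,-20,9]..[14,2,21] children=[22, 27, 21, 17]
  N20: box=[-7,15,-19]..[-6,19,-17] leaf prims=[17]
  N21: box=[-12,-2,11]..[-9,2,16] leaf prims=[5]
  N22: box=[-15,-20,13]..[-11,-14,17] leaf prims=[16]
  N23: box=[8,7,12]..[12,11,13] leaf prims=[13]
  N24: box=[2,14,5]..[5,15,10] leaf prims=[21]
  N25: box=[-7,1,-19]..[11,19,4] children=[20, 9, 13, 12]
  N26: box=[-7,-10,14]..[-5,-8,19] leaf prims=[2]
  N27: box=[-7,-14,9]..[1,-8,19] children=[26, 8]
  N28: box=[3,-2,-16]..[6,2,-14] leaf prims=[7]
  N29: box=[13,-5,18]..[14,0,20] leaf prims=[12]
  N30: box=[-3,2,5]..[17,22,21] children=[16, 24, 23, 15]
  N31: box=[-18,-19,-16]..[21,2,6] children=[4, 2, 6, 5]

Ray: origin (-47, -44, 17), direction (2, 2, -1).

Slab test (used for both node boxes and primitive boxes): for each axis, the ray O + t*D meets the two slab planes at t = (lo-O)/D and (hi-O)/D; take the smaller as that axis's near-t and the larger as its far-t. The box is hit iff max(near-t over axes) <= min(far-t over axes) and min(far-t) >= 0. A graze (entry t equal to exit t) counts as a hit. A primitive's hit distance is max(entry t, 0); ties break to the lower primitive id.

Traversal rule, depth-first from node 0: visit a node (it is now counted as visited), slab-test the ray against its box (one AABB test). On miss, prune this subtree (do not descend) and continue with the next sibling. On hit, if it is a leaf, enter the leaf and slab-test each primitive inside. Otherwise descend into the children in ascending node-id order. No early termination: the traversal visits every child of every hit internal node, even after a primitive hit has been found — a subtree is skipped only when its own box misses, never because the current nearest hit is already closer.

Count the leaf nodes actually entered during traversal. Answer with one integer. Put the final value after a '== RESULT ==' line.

Trace the traversal:
N0 x:[29/2,34] y:[12,33] z:[-4,36] -> hit [29/2,33], descend [19, 25, 30, 31]
  N19 x:[16,61/2] y:[12,23] z:[-4,8] -> miss, prune
  N25 x:[20,29] y:[45/2,63/2] z:[13,36] -> hit [45/2,29], descend [9, 12, 13, 20]
    N9 x:[20,22] y:[28,30] z:[13,14] -> miss, prune
    N12 x:[23,26] y:[24,53/2] z:[20,24] -> hit [24,24] leaf, test {P18@t=24}
    N13 x:[22,29] y:[45/2,25] z:[29,36] -> miss, prune
    N20 x:[20,41/2] y:[59/2,63/2] z:[34,36] -> miss, prune
  N30 x:[22,32] y:[23,33] z:[-4,12] -> miss, prune
  N31 x:[29/2,34] y:[25/2,23] z:[11,33] -> hit [29/2,23], descend [2, 4, 5, 6]
    N2 x:[35/2,39/2] y:[18,20] z:[13,18] -> hit [18,18] leaf, test {P20@t=18}
    N4 x:[29/2,31/2] y:[19,20] z:[11,27] -> miss, prune
    N5 x:[31,34] y:[25/2,29/2] z:[19,20] -> miss, prune
    N6 x:[22,28] y:[25/2,23] z:[29,33] -> miss, prune

13 AABB tests over nodes [0, 19, 25, 9, 12, 13, 20, 30, 31, 2, 4, 5, 6]; 2 leaves entered; closest P20.

== RESULT ==
2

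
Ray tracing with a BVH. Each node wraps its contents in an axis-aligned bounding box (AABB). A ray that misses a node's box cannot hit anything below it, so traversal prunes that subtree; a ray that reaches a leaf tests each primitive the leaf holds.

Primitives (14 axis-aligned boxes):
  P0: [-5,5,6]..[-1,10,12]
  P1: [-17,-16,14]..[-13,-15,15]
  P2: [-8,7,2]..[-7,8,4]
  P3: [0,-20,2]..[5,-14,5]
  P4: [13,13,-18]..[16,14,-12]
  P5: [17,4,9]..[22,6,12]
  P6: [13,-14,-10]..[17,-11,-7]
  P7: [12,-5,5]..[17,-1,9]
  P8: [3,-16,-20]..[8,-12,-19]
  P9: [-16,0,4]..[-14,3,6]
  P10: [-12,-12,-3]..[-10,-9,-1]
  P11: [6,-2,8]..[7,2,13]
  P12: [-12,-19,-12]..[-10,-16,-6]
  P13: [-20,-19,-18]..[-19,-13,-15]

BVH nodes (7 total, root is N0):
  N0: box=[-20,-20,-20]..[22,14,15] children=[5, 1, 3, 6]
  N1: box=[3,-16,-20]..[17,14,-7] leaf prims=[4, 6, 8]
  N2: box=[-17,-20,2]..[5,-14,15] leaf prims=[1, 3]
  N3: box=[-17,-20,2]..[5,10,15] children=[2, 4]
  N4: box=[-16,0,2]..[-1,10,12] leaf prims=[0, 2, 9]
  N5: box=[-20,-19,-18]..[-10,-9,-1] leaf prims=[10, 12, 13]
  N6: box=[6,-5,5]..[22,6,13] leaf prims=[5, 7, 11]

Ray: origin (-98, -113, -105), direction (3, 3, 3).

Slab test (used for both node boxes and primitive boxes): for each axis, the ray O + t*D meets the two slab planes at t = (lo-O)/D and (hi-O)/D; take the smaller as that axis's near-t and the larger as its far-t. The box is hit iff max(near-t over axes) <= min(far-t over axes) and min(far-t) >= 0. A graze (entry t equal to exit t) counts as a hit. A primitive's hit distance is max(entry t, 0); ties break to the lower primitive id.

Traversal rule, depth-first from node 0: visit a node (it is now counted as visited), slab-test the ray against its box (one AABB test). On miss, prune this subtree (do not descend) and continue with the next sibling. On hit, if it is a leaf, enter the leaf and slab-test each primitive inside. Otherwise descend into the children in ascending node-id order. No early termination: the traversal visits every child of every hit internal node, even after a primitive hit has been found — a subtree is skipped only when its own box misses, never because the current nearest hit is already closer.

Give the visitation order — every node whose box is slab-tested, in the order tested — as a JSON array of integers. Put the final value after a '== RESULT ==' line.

Walk:
N0 x:[26,40] y:[31,127/3] z:[85/3,40] -> hit [31,40], descend [1, 3, 5, 6]
  N1 x:[101/3,115/3] y:[97/3,127/3] z:[85/3,98/3] -> miss, prune
  N3 x:[27,103/3] y:[31,41] z:[107/3,40] -> miss, prune
  N5 x:[26,88/3] y:[94/3,104/3] z:[29,104/3] -> miss, prune
  N6 x:[104/3,40] y:[36,119/3] z:[110/3,118/3] -> hit [110/3,118/3] leaf, test {P5@t=39, P7@t=110/3, P11(miss)}

Summary -> nodes [0, 1, 3, 5, 6]; box-tests=5; leaf-entries=1; first=P7

== RESULT ==
[0, 1, 3, 5, 6]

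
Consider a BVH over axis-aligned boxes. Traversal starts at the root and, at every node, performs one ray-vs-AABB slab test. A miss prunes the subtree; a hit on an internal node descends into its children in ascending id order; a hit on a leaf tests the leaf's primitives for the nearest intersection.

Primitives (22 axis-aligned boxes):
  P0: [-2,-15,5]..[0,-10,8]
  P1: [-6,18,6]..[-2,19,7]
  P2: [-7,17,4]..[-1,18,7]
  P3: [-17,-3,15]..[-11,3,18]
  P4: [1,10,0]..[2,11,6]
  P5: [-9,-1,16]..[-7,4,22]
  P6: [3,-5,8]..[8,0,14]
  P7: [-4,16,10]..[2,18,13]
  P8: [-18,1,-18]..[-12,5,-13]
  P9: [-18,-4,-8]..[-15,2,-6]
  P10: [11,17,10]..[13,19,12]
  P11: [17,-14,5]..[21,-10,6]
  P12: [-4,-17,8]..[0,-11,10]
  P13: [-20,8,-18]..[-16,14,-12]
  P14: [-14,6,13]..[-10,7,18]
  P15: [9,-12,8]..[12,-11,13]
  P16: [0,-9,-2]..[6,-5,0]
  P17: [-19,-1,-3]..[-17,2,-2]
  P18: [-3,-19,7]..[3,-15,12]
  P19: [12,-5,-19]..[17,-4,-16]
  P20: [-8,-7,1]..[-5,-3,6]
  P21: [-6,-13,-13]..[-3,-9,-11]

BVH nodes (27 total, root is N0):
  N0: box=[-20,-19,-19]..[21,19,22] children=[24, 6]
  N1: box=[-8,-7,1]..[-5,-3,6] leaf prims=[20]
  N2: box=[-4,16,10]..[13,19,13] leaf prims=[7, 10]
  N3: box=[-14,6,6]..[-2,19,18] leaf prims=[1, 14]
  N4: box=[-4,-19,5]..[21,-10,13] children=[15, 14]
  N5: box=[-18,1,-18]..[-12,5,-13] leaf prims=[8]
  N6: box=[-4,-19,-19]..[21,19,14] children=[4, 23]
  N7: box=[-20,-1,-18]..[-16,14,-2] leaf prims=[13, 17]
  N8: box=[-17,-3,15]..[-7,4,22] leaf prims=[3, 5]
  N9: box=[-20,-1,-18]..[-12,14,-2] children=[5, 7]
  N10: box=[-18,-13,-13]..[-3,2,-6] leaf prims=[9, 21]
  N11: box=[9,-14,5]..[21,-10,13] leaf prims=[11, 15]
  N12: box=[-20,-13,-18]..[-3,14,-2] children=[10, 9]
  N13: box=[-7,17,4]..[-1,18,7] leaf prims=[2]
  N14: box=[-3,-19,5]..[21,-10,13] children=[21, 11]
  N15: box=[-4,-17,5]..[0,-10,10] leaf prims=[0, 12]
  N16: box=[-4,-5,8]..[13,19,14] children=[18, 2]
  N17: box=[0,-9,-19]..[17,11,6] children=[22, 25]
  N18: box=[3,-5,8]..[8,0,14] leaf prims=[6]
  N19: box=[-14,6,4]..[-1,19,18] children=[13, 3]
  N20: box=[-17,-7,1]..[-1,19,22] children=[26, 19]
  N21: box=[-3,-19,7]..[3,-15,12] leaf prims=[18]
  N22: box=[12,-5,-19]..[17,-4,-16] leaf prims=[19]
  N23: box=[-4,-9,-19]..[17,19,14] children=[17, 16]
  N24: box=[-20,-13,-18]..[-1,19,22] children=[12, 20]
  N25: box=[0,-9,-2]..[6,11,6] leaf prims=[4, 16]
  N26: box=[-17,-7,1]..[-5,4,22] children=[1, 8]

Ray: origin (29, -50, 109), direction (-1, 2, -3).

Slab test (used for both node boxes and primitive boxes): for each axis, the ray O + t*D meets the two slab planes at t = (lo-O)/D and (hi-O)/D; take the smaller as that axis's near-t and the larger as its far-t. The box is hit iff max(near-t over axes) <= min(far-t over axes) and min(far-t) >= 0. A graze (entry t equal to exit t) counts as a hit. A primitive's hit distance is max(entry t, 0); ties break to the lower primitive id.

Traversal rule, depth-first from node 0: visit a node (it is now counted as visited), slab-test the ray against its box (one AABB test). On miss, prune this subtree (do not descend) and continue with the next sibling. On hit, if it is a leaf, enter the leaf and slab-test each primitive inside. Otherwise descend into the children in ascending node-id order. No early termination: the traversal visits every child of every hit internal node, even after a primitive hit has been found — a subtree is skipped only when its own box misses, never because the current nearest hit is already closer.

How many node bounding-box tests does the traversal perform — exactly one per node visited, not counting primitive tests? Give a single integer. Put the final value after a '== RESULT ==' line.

Trace the traversal:
N0 x:[8,49] y:[31/2,69/2] z:[29,128/3] -> hit [29,69/2], descend [6, 24]
  N6 x:[8,33] y:[31/2,69/2] z:[95/3,128/3] -> hit [95/3,33], descend [4, 23]
    N4 x:[8,33] y:[31/2,20] z:[32,104/3] -> miss, prune
    N23 x:[12,33] y:[41/2,69/2] z:[95/3,128/3] -> hit [95/3,33], descend [16, 17]
      N16 x:[16,33] y:[45/2,69/2] z:[95/3,101/3] -> hit [95/3,33], descend [2, 18]
        N2 x:[16,33] y:[33,69/2] z:[32,33] -> hit [33,33] leaf, test {P7@t=33, P10(miss)}
        N18 x:[21,26] y:[45/2,25] z:[95/3,101/3] -> miss, prune
      N17 x:[12,29] y:[41/2,61/2] z:[103/3,128/3] -> miss, prune
  N24 x:[30,49] y:[37/2,69/2] z:[29,127/3] -> hit [30,69/2], descend [12, 20]
    N12 x:[32,49] y:[37/2,32] z:[37,127/3] -> miss, prune
    N20 x:[30,46] y:[43/2,69/2] z:[29,36] -> hit [30,69/2], descend [19, 26]
      N19 x:[30,43] y:[28,69/2] z:[91/3,35] -> hit [91/3,69/2], descend [3, 13]
        N3 x:[31,43] y:[28,69/2] z:[91/3,103/3] -> hit [31,103/3] leaf, test {P1@t=34, P14(miss)}
        N13 x:[30,36] y:[67/2,34] z:[34,35] -> hit [34,34] leaf, test {P2@t=34}
      N26 x:[34,46] y:[43/2,27] z:[29,36] -> miss, prune

15 AABB tests over nodes [0, 6, 4, 23, 16, 2, 18, 17, 24, 12, 20, 19, 3, 13, 26]; 3 leaves entered; closest P7.

== RESULT ==
15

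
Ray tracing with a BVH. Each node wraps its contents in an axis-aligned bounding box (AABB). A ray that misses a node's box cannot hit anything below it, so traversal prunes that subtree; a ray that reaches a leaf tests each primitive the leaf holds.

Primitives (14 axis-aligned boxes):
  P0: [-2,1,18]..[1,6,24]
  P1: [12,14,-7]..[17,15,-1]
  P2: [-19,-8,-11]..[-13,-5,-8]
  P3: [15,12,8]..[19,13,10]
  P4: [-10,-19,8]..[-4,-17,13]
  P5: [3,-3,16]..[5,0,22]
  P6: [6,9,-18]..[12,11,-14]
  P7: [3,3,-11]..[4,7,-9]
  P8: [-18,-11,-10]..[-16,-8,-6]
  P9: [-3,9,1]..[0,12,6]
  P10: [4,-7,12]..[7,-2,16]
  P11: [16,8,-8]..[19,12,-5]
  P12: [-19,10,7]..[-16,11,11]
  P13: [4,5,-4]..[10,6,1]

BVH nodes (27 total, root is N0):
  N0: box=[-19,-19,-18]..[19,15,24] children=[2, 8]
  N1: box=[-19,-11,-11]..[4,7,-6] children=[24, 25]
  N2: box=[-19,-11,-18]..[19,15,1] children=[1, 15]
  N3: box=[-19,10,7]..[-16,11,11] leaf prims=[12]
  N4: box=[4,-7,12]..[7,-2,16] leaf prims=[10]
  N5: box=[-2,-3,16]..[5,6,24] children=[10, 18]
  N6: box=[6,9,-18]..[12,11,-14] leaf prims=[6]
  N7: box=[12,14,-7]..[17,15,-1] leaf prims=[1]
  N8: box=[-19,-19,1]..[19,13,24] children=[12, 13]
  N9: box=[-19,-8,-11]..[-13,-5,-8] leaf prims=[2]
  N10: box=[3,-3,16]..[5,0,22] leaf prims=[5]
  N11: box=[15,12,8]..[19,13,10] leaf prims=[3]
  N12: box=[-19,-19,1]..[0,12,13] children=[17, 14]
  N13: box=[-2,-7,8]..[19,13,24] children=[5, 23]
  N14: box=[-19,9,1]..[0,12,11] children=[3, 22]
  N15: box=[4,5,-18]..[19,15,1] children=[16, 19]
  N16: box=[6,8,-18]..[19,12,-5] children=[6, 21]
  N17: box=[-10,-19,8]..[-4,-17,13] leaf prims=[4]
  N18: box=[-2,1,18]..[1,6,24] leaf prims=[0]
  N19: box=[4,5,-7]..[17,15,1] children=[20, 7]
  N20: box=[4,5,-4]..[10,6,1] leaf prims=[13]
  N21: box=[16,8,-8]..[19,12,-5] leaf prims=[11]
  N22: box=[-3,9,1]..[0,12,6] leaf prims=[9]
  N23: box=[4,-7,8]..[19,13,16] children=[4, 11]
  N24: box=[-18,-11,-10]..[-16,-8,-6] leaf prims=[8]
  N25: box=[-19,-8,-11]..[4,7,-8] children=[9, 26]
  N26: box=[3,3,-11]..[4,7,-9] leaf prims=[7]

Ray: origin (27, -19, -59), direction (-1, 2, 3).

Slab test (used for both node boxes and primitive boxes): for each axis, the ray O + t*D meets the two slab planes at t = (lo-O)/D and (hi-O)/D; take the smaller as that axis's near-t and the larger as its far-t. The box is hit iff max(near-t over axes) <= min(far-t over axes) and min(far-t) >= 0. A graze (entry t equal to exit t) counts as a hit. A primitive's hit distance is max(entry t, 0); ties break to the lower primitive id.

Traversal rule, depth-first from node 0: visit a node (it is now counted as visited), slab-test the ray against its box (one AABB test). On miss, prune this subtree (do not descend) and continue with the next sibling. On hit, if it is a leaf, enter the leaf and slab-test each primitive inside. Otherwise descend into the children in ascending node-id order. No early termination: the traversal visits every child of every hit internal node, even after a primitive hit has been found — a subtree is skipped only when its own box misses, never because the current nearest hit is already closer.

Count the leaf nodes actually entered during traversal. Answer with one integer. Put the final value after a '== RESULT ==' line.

Traverse from the root:
N0 x:[8,46] y:[0,17] z:[41/3,83/3] -> hit [41/3,17], descend [2, 8]
  N2 x:[8,46] y:[4,17] z:[41/3,20] -> hit [41/3,17], descend [1, 15]
    N1 x:[23,46] y:[4,13] z:[16,53/3] -> miss, prune
    N15 x:[8,23] y:[12,17] z:[41/3,20] -> hit [41/3,17], descend [16, 19]
      N16 x:[8,21] y:[27/2,31/2] z:[41/3,18] -> hit [41/3,31/2], descend [6, 21]
        N6 x:[15,21] y:[14,15] z:[41/3,15] -> hit [15,15] leaf, test {P6@t=15}
        N21 x:[8,11] y:[27/2,31/2] z:[17,18] -> miss, prune
      N19 x:[10,23] y:[12,17] z:[52/3,20] -> miss, prune
  N8 x:[8,46] y:[0,16] z:[20,83/3] -> miss, prune

Summary -> nodes [0, 2, 1, 15, 16, 6, 21, 19, 8]; box-tests=9; leaf-entries=1; first=P6

== RESULT ==
1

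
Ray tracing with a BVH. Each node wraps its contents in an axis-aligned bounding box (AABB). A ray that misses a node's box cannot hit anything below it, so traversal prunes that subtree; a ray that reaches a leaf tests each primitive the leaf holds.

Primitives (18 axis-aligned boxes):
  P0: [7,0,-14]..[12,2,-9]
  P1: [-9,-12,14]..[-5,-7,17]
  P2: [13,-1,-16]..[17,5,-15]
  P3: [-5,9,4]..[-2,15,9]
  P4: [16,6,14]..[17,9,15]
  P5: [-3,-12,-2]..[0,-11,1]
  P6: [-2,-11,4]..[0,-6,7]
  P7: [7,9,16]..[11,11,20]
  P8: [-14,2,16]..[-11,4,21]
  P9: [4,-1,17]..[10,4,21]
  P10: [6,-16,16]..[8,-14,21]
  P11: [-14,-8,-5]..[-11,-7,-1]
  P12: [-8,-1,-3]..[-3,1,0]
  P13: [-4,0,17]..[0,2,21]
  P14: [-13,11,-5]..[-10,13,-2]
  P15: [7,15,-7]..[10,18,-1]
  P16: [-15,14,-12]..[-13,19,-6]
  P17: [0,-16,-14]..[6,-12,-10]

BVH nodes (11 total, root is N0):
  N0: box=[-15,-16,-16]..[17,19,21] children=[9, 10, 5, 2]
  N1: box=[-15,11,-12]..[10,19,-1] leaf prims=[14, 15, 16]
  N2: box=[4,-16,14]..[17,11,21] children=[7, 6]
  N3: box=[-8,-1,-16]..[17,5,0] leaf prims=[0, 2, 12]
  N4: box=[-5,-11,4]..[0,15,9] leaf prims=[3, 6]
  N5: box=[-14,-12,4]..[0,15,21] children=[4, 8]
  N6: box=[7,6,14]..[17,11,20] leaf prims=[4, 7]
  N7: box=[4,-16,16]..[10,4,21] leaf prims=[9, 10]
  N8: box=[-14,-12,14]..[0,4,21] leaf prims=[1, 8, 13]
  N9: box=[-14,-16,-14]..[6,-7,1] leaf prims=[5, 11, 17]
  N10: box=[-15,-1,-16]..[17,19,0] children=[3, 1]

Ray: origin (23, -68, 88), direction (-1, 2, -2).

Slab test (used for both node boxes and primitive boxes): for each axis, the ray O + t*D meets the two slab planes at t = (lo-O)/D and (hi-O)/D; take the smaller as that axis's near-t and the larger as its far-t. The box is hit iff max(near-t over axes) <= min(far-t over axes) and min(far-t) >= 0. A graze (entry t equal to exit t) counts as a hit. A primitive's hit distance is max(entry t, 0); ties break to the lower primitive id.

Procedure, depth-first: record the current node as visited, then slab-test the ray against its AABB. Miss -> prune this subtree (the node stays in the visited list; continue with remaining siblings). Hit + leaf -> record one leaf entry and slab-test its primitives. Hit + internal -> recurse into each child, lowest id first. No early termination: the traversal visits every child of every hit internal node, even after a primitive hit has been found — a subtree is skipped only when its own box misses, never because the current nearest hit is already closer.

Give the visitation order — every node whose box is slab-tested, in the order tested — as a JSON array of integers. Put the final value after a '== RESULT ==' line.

Walk:
N0 x:[6,38] y:[26,87/2] z:[67/2,52] -> hit [67/2,38], descend [2, 5, 9, 10]
  N2 x:[6,19] y:[26,79/2] z:[67/2,37] -> miss, prune
  N5 x:[23,37] y:[28,83/2] z:[67/2,42] -> hit [67/2,37], descend [4, 8]
    N4 x:[23,28] y:[57/2,83/2] z:[79/2,42] -> miss, prune
    N8 x:[23,37] y:[28,36] z:[67/2,37] -> hit [67/2,36] leaf, test {P1(miss), P8@t=35, P13(miss)}
  N9 x:[17,37] y:[26,61/2] z:[87/2,51] -> miss, prune
  N10 x:[6,38] y:[67/2,87/2] z:[44,52] -> miss, prune

order=[0, 2, 5, 4, 8, 9, 10]  |boxes|=7  |leaves|=1  hit=P8

== RESULT ==
[0, 2, 5, 4, 8, 9, 10]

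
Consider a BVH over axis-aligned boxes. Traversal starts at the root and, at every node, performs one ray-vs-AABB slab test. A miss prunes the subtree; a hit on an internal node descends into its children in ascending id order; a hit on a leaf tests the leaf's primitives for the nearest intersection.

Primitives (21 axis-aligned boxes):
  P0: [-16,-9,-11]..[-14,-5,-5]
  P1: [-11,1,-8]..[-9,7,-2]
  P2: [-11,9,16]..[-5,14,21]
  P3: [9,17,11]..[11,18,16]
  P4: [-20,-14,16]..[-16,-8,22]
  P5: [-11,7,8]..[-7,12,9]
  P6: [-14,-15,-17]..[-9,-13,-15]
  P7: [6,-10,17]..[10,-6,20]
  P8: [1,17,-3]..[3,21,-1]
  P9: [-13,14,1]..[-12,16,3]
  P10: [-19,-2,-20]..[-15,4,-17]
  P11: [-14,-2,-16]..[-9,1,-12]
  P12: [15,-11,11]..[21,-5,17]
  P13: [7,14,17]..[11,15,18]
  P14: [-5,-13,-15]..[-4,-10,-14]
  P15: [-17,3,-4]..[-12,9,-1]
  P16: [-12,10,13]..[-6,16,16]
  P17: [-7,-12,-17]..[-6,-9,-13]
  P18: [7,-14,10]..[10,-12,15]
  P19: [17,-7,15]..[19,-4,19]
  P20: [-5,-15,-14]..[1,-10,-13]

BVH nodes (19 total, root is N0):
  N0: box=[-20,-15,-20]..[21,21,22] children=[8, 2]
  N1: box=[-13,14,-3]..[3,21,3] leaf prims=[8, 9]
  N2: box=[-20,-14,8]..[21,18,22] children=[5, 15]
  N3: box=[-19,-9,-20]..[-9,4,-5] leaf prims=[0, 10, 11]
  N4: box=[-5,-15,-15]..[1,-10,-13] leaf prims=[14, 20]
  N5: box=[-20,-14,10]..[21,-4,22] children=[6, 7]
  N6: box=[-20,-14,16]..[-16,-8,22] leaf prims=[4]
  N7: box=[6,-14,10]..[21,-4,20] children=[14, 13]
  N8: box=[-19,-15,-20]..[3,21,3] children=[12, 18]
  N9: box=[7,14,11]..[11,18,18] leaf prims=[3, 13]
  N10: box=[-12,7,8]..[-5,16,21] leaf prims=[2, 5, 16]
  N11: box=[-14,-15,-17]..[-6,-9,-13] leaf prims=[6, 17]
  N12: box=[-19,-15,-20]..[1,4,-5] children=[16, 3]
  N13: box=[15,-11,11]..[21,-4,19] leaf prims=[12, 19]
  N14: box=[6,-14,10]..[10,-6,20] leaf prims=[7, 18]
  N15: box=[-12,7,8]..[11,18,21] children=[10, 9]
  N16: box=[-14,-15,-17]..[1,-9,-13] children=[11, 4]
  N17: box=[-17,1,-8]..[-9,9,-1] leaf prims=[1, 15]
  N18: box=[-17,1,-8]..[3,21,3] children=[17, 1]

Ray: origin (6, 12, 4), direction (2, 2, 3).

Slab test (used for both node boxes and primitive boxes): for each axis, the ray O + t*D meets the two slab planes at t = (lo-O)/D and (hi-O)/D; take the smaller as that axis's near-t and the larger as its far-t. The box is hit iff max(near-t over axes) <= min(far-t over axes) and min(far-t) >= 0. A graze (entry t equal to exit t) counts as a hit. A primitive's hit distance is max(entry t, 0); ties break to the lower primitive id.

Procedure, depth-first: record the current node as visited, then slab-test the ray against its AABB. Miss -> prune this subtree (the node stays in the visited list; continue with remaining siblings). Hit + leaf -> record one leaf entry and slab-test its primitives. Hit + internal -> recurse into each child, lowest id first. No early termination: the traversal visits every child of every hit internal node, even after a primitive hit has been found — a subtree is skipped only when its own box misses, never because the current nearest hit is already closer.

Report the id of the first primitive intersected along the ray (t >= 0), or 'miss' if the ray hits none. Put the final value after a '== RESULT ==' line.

Walk:
N0 x:[-13,15/2] y:[-27/2,9/2] z:[-8,6] -> hit [-8,9/2], descend [2, 8]
  N2 x:[-13,15/2] y:[-13,3] z:[4/3,6] -> hit [4/3,3], descend [5, 15]
    N5 x:[-13,15/2] y:[-13,-8] z:[2,6] -> miss, prune
    N15 x:[-9,5/2] y:[-5/2,3] z:[4/3,17/3] -> hit [4/3,5/2], descend [9, 10]
      N9 x:[1/2,5/2] y:[1,3] z:[7/3,14/3] -> hit [7/3,5/2] leaf, test {P3@t=5/2, P13(miss)}
      N10 x:[-9,-11/2] y:[-5/2,2] z:[4/3,17/3] -> miss, prune
  N8 x:[-25/2,-3/2] y:[-27/2,9/2] z:[-8,-1/3] -> miss, prune

order=[0, 2, 5, 15, 9, 10, 8]  |boxes|=7  |leaves|=1  hit=P3

== RESULT ==
3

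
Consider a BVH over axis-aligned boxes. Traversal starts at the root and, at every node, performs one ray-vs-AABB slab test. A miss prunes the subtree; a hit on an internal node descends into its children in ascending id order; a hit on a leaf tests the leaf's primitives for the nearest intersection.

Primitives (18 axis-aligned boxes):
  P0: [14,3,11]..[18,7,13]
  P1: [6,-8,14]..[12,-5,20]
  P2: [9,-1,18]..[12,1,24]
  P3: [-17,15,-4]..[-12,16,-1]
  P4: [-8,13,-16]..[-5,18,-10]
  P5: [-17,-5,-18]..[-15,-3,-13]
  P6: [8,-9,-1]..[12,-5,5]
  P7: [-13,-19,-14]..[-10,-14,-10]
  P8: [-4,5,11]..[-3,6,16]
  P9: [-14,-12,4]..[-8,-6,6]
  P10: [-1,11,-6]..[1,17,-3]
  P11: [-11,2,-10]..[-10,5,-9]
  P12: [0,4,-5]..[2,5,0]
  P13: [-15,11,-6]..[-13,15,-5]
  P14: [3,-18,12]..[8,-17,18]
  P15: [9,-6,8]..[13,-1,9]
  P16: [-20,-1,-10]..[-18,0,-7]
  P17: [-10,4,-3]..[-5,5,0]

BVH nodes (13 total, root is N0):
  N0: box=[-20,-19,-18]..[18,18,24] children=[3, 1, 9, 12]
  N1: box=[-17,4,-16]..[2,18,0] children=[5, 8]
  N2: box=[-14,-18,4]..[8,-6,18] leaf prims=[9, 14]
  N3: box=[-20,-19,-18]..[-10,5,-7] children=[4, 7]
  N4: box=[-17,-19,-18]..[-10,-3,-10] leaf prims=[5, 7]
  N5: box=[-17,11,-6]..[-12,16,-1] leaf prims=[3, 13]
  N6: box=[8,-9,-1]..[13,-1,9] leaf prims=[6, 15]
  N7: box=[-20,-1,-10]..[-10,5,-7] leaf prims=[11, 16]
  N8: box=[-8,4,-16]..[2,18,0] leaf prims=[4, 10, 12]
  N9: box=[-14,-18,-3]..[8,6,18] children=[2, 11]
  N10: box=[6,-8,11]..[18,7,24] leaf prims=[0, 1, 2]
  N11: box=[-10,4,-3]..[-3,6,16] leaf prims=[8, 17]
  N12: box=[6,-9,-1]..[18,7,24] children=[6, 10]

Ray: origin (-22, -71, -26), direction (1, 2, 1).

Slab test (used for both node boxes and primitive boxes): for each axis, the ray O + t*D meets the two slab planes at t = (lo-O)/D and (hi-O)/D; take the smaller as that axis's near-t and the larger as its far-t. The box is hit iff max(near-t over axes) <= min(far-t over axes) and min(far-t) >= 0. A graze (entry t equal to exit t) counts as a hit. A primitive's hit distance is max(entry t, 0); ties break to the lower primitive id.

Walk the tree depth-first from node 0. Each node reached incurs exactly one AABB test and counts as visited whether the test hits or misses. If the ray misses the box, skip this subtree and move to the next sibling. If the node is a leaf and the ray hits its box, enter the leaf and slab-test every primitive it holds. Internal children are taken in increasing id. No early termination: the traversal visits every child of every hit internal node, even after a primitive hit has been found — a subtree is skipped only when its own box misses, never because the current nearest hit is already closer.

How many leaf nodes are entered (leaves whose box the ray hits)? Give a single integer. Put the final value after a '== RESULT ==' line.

Walk:
N0 x:[2,40] y:[26,89/2] z:[8,50] -> hit [26,40], descend [1, 3, 9, 12]
  N1 x:[5,24] y:[75/2,89/2] z:[10,26] -> miss, prune
  N3 x:[2,12] y:[26,38] z:[8,19] -> miss, prune
  N9 x:[8,30] y:[53/2,77/2] z:[23,44] -> hit [53/2,30], descend [2, 11]
    N2 x:[8,30] y:[53/2,65/2] z:[30,44] -> hit [30,30] leaf, test {P9(miss), P14(miss)}
    N11 x:[12,19] y:[75/2,77/2] z:[23,42] -> miss, prune
  N12 x:[28,40] y:[31,39] z:[25,50] -> hit [31,39], descend [6, 10]
    N6 x:[30,35] y:[31,35] z:[25,35] -> hit [31,35] leaf, test {P6@t=31, P15@t=34}
    N10 x:[28,40] y:[63/2,39] z:[37,50] -> hit [37,39] leaf, test {P0@t=37, P1(miss), P2(miss)}

Visited [0, 1, 3, 9, 2, 11, 12, 6, 10]. Tests: 9 box, 3 leaf. Nearest: P6.

== RESULT ==
3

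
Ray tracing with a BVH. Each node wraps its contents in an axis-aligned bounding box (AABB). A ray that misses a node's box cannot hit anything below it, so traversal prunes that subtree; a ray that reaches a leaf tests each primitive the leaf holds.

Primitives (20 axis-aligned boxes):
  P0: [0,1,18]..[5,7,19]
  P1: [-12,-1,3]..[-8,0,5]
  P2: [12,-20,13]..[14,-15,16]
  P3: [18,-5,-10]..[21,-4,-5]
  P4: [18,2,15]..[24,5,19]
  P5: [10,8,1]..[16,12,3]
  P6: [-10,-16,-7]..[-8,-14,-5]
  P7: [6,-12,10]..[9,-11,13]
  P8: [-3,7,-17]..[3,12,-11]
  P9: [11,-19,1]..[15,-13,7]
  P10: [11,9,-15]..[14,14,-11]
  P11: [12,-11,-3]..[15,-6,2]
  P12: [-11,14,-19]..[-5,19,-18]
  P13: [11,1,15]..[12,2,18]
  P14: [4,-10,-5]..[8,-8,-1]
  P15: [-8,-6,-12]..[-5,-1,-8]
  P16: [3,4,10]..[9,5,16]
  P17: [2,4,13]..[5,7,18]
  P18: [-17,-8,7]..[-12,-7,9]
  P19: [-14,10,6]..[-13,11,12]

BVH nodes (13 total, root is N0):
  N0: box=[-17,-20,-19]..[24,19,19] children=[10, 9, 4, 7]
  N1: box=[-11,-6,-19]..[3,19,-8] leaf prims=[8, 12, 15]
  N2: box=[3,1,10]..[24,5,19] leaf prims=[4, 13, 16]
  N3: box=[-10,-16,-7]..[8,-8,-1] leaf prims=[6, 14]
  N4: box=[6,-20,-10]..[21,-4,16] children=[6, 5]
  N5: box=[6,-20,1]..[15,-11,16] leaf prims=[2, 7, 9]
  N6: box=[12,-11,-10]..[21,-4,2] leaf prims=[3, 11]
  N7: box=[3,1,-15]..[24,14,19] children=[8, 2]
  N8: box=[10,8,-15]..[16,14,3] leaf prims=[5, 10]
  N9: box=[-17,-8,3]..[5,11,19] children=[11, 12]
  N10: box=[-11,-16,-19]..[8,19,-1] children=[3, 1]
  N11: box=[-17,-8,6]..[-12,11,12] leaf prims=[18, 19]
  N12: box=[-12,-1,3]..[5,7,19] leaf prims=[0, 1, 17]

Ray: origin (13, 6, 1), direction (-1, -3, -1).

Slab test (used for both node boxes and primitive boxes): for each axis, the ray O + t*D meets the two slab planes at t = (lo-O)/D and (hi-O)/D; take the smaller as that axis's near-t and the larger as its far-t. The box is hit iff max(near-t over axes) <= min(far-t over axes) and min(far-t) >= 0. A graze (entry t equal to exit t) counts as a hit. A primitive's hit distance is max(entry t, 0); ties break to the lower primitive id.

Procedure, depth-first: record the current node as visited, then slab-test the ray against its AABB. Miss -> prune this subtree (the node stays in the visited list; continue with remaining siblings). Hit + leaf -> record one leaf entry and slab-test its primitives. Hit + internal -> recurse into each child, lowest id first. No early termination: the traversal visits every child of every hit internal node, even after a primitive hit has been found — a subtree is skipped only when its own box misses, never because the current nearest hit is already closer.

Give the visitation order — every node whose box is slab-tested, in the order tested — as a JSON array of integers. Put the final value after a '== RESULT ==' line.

Walk:
N0 x:[-11,30] y:[-13/3,26/3] z:[-18,20] -> hit [-13/3,26/3], descend [4, 7, 9, 10]
  N4 x:[-8,7] y:[10/3,26/3] z:[-15,11] -> hit [10/3,7], descend [5, 6]
    N5 x:[-2,7] y:[17/3,26/3] z:[-15,0] -> miss, prune
    N6 x:[-8,1] y:[10/3,17/3] z:[-1,11] -> miss, prune
  N7 x:[-11,10] y:[-8/3,5/3] z:[-18,16] -> hit [-8/3,5/3], descend [2, 8]
    N2 x:[-11,10] y:[1/3,5/3] z:[-18,-9] -> miss, prune
    N8 x:[-3,3] y:[-8/3,-2/3] z:[-2,16] -> miss, prune
  N9 x:[8,30] y:[-5/3,14/3] z:[-18,-2] -> miss, prune
  N10 x:[5,24] y:[-13/3,22/3] z:[2,20] -> hit [5,22/3], descend [1, 3]
    N1 x:[10,24] y:[-13/3,4] z:[9,20] -> miss, prune
    N3 x:[5,23] y:[14/3,22/3] z:[2,8] -> hit [5,22/3] leaf, test {P6(miss), P14@t=5}

order=[0, 4, 5, 6, 7, 2, 8, 9, 10, 1, 3]  |boxes|=11  |leaves|=1  hit=P14

== RESULT ==
[0, 4, 5, 6, 7, 2, 8, 9, 10, 1, 3]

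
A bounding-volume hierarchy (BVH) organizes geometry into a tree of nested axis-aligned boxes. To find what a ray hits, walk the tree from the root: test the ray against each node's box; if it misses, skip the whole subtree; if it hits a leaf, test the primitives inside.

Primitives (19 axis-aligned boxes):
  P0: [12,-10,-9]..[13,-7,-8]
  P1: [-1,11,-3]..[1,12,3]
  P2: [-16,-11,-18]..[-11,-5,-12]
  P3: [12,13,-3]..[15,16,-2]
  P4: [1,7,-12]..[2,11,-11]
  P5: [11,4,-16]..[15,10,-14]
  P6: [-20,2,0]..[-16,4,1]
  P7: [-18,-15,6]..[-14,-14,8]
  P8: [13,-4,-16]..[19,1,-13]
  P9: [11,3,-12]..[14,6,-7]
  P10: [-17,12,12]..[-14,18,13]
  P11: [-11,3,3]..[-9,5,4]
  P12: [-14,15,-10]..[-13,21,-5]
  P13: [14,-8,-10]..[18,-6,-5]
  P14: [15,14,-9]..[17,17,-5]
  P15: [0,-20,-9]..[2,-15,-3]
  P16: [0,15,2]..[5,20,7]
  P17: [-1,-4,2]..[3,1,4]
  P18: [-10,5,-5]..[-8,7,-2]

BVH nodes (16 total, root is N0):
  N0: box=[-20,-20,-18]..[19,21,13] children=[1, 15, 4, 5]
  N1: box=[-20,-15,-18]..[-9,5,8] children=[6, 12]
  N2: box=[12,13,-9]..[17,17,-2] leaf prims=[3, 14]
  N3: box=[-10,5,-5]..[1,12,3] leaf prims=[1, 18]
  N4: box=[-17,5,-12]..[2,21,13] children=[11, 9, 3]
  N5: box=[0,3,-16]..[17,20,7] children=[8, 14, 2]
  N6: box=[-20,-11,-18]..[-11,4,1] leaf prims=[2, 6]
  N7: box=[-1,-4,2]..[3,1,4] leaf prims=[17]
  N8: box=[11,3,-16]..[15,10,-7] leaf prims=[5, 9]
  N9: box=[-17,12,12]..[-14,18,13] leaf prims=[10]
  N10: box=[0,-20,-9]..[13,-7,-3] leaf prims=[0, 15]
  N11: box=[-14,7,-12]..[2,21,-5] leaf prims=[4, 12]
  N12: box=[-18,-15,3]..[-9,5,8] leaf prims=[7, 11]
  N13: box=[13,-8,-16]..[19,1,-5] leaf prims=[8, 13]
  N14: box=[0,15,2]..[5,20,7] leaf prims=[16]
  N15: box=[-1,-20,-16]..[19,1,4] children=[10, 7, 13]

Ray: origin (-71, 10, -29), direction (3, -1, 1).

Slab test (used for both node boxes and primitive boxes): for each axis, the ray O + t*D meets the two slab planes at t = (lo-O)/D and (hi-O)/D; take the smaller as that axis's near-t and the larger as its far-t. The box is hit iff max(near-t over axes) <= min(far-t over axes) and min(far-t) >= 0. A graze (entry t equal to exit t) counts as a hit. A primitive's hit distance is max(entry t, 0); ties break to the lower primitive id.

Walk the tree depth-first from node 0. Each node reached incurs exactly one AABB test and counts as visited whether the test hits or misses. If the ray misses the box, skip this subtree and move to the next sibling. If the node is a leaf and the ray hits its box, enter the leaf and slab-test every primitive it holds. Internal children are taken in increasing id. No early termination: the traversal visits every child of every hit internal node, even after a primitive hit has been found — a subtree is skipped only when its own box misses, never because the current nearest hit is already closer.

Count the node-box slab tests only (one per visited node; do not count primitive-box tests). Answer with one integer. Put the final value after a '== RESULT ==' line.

Traverse from the root:
N0 x:[17,30] y:[-11,30] z:[11,42] -> hit [17,30], descend [1, 4, 5, 15]
  N1 x:[17,62/3] y:[5,25] z:[11,37] -> hit [17,62/3], descend [6, 12]
    N6 x:[17,20] y:[6,21] z:[11,30] -> hit [17,20] leaf, test {P2(miss), P6(miss)}
    N12 x:[53/3,62/3] y:[5,25] z:[32,37] -> miss, prune
  N4 x:[18,73/3] y:[-11,5] z:[17,42] -> miss, prune
  N5 x:[71/3,88/3] y:[-10,7] z:[13,36] -> miss, prune
  N15 x:[70/3,30] y:[9,30] z:[13,33] -> hit [70/3,30], descend [7, 10, 13]
    N7 x:[70/3,74/3] y:[9,14] z:[31,33] -> miss, prune
    N10 x:[71/3,28] y:[17,30] z:[20,26] -> hit [71/3,26] leaf, test {P0(miss), P15(miss)}
    N13 x:[28,30] y:[9,18] z:[13,24] -> miss, prune

order=[0, 1, 6, 12, 4, 5, 15, 7, 10, 13]  |boxes|=10  |leaves|=2  hit=miss

== RESULT ==
10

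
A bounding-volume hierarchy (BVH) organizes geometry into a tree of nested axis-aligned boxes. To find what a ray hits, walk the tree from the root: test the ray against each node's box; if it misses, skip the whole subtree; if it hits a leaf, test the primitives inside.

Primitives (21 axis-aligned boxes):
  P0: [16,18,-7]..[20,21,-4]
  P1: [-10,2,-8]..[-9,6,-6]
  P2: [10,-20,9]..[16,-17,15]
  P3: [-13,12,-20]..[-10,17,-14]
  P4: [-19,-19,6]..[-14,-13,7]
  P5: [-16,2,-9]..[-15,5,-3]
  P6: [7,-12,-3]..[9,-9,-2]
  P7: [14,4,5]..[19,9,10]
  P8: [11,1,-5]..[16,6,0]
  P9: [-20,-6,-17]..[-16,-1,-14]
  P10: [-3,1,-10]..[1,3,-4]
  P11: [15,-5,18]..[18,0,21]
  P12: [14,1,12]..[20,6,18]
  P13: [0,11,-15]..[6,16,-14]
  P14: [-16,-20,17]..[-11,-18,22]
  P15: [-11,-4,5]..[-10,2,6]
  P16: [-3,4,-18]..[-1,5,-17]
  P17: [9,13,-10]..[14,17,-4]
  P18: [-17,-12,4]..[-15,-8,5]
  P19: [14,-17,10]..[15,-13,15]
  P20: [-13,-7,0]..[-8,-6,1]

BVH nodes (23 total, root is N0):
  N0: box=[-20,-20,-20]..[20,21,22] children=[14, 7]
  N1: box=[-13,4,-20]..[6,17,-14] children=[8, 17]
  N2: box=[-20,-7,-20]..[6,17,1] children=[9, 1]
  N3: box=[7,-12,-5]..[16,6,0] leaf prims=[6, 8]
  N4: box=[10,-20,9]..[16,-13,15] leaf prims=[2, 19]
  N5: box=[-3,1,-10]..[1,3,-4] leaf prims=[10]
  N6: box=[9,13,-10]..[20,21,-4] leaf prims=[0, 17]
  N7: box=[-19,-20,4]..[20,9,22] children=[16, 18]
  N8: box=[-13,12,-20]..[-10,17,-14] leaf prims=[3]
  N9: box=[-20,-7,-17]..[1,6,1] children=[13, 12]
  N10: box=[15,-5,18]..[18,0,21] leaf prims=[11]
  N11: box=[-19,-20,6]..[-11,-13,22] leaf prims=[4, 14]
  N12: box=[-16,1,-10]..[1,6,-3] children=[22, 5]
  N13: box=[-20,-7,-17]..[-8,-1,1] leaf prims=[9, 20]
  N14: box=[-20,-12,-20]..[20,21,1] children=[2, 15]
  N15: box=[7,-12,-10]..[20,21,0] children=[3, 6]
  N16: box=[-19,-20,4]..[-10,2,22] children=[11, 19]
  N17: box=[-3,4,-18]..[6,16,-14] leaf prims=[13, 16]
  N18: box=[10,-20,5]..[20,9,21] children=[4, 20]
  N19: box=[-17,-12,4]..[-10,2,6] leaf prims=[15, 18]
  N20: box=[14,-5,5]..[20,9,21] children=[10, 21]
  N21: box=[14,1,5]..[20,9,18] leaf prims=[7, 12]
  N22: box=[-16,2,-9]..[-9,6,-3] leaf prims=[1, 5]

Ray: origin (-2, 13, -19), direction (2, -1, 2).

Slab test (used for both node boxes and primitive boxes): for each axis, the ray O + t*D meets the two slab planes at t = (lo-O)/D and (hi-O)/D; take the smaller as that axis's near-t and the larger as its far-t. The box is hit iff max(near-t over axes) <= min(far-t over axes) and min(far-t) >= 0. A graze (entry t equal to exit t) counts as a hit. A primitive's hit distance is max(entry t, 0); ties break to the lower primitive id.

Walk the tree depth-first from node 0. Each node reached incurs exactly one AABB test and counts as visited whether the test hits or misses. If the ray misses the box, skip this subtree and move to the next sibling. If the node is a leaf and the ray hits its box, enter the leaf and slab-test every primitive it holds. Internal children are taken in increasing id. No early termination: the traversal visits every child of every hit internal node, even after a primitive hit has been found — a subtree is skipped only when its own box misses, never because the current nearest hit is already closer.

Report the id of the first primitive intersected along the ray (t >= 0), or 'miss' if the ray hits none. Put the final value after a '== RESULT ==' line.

Traverse from the root:
N0 x:[-9,11] y:[-8,33] z:[-1/2,41/2] -> hit [-1/2,11], descend [7, 14]
  N7 x:[-17/2,11] y:[4,33] z:[23/2,41/2] -> miss, prune
  N14 x:[-9,11] y:[-8,25] z:[-1/2,10] -> hit [-1/2,10], descend [2, 15]
    N2 x:[-9,4] y:[-4,20] z:[-1/2,10] -> hit [-1/2,4], descend [1, 9]
      N1 x:[-11/2,4] y:[-4,9] z:[-1/2,5/2] -> hit [-1/2,5/2], descend [8, 17]
        N8 x:[-11/2,-4] y:[-4,1] z:[-1/2,5/2] -> miss, prune
        N17 x:[-1/2,4] y:[-3,9] z:[1/2,5/2] -> hit [1/2,5/2] leaf, test {P13@t=2, P16(miss)}
      N9 x:[-9,3/2] y:[7,20] z:[1,10] -> miss, prune
    N15 x:[9/2,11] y:[-8,25] z:[9/2,19/2] -> hit [9/2,19/2], descend [3, 6]
      N3 x:[9/2,9] y:[7,25] z:[7,19/2] -> hit [7,9] leaf, test {P6(miss), P8@t=7}
      N6 x:[11/2,11] y:[-8,0] z:[9/2,15/2] -> miss, prune

Summary -> nodes [0, 7, 14, 2, 1, 8, 17, 9, 15, 3, 6]; box-tests=11; leaf-entries=2; first=P13

== RESULT ==
13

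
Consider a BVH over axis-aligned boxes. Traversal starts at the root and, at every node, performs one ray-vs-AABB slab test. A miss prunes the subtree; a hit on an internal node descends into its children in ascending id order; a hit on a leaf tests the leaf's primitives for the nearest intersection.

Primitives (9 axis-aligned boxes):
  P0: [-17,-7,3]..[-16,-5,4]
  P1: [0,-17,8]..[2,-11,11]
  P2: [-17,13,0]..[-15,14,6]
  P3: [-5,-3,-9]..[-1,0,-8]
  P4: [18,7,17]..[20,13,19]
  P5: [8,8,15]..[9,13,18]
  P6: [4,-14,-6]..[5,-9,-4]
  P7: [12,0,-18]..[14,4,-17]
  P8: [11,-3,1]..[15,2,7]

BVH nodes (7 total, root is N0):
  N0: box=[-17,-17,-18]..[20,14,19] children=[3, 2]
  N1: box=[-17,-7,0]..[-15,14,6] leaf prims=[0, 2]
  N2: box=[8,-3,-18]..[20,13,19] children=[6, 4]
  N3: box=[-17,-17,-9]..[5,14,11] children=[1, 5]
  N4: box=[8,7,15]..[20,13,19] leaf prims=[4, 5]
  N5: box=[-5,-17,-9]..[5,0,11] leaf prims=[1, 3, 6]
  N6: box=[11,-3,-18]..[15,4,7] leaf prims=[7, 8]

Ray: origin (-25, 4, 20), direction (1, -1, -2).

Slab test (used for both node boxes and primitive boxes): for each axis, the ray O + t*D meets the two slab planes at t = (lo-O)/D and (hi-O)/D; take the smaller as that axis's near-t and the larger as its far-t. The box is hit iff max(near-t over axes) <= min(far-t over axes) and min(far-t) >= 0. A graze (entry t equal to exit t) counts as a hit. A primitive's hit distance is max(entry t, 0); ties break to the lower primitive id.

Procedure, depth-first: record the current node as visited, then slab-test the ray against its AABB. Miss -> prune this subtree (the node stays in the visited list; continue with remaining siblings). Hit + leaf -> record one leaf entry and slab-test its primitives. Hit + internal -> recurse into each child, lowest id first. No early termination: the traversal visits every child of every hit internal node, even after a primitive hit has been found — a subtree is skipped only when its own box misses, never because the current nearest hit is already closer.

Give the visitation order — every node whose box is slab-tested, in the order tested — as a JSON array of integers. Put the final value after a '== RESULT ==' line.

Traverse from the root:
N0 x:[8,45] y:[-10,21] z:[1/2,19] -> hit [8,19], descend [2, 3]
  N2 x:[33,45] y:[-9,7] z:[1/2,19] -> miss, prune
  N3 x:[8,30] y:[-10,21] z:[9/2,29/2] -> hit [8,29/2], descend [1, 5]
    N1 x:[8,10] y:[-10,11] z:[7,10] -> hit [8,10] leaf, test {P0(miss), P2(miss)}
    N5 x:[20,30] y:[4,21] z:[9/2,29/2] -> miss, prune

order=[0, 2, 3, 1, 5]  |boxes|=5  |leaves|=1  hit=miss

== RESULT ==
[0, 2, 3, 1, 5]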